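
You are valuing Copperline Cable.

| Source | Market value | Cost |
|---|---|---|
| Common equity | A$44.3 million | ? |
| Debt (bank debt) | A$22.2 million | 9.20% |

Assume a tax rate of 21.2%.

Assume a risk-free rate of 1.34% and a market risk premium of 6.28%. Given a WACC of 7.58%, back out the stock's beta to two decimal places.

1.02

Total capital V = 44.3 + 22.2 = 66.5.
Equity weight = 44.3/66.5 = 0.6662.
Bank debt weight = 22.2/66.5 = 0.3338.
Debt contribution = 0.3338 × 9.2% × (1 − 21.2%) = 2.4202%.
Required equity contribution = 7.58% − 2.4202% = 5.1598%  ⇒  Re = 7.7456%.
CAPM: 7.7456% = 1.34% + β × 6.28%  ⇒  β = 1.0200.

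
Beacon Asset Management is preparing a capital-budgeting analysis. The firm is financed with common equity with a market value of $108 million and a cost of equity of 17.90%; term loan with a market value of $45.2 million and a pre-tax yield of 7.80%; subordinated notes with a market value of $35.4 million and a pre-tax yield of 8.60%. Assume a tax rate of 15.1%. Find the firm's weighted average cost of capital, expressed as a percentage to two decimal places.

13.21%

Total capital V = 108 + 45.2 + 35.4 = 188.6.
Equity: weight = 108/188.6 = 0.5726; cost = 17.9%.
Term loan: weight = 45.2/188.6 = 0.2397; after-tax cost = 7.8% × (1 − 15.1%) = 6.6222%.
Subordinated notes: weight = 35.4/188.6 = 0.1877; after-tax cost = 8.6% × (1 − 15.1%) = 7.3014%.
WACC = 0.5726 × 17.9000% + 0.2397 × 6.6222% + 0.1877 × 7.3014% = 13.2078%.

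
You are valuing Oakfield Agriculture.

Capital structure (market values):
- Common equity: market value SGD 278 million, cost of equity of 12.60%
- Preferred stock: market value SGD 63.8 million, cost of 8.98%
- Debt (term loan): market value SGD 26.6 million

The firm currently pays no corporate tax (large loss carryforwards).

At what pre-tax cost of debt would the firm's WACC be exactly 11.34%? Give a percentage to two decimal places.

Total capital V = 278 + 63.8 + 26.6 = 368.4.
Equity weight = 278/368.4 = 0.7546.
Preferred weight = 63.8/368.4 = 0.1732.
Term loan weight = 26.6/368.4 = 0.0722.
Equity contribution = 0.7546 × 12.6% = 9.5081%.
Preferred contribution = 0.1732 × 8.98% = 1.5552%.
Remaining for debt = 11.34% − 11.0633% = 0.2767%.
Rd × (1 − 0%) × 0.0722 = 0.2767%  ⇒  Rd = 3.8320%.

3.83%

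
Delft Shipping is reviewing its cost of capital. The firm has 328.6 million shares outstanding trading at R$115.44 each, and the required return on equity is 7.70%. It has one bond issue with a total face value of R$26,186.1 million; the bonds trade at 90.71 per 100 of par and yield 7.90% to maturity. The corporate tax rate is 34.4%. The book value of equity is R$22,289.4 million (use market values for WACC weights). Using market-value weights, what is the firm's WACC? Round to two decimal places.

Market value of equity E = 115.44 × 328.6m = 37933.584m. Market value of debt D = 26186.1m × 90.71/100 = 23753.41131m.
Total capital V = 37933.584 + 23753.41131 = 61686.99531.
Equity: weight = 37933.584/61686.99531 = 0.6149; cost = 7.7%.
Bonds outstanding: weight = 23753.41131/61686.99531 = 0.3851; after-tax cost = 7.9% × (1 − 34.4%) = 5.1824%.
WACC = 0.6149 × 7.7000% + 0.3851 × 5.1824% = 6.7306%.

6.73%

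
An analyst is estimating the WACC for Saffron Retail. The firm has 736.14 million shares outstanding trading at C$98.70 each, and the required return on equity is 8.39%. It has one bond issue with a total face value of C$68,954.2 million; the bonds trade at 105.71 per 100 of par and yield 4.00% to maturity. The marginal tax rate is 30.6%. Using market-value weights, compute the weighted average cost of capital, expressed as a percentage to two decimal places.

Market value of equity E = 98.7 × 736.14m = 72657.018m. Market value of debt D = 68954.2m × 105.71/100 = 72891.48482m.
Total capital V = 72657.018 + 72891.48482 = 145548.50282.
Equity: weight = 72657.018/145548.50282 = 0.4992; cost = 8.39%.
Bonds outstanding: weight = 72891.48482/145548.50282 = 0.5008; after-tax cost = 4% × (1 − 30.6%) = 2.7760%.
WACC = 0.4992 × 8.3900% + 0.5008 × 2.7760% = 5.5785%.

5.58%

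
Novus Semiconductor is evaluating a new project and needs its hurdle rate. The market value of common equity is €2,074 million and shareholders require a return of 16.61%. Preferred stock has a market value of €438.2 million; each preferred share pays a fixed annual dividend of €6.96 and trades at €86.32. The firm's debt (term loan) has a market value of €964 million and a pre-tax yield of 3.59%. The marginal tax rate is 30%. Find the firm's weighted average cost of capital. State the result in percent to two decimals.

11.62%

Cost of preferred: Rp = 6.96 / 86.32 = 8.0630%.
Total capital V = 2074 + 438.2 + 964 = 3476.2.
Equity: weight = 2074/3476.2 = 0.5966; cost = 16.61%.
Preferred: weight = 438.2/3476.2 = 0.1261; cost = 8.063%.
Term loan: weight = 964/3476.2 = 0.2773; after-tax cost = 3.59% × (1 − 30%) = 2.5130%.
WACC = 0.5966 × 16.6100% + 0.1261 × 8.0630% + 0.2773 × 2.5130% = 11.6233%.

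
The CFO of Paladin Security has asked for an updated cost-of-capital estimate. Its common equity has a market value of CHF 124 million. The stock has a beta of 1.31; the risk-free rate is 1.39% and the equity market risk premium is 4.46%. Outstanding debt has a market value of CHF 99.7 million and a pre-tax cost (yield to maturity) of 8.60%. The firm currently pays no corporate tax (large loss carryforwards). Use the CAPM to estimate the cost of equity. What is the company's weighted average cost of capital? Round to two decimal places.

Cost of equity via CAPM: Re = 1.39% + 1.31 × 4.46% = 7.2326%.
Total capital V = 124 + 99.7 = 223.7.
Equity: weight = 124/223.7 = 0.5543; cost = 7.2326%.
Debt: weight = 99.7/223.7 = 0.4457; after-tax cost = 8.6% × (1 − 0%) = 8.6000%.
WACC = 0.5543 × 7.2326% + 0.4457 × 8.6000% = 7.8420%.

7.84%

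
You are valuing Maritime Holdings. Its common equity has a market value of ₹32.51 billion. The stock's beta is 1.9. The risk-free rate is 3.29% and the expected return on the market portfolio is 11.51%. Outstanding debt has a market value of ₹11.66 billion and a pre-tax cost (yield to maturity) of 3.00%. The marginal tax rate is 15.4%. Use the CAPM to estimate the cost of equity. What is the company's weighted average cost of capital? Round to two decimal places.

14.59%

Market risk premium = 11.51% − 3.29% = 8.22%.
Cost of equity via CAPM: Re = 3.29% + 1.9 × 8.22% = 18.9080%.
Total capital V = 32.51 + 11.66 = 44.17.
Equity: weight = 32.51/44.17 = 0.7360; cost = 18.908%.
Debt: weight = 11.66/44.17 = 0.2640; after-tax cost = 3% × (1 − 15.4%) = 2.5380%.
WACC = 0.7360 × 18.9080% + 0.2640 × 2.5380% = 14.5866%.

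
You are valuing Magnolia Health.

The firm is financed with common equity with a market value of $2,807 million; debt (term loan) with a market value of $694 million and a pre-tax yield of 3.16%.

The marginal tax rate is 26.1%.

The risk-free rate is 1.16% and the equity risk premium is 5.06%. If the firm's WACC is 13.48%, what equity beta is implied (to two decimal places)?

2.98

Total capital V = 2807 + 694 = 3501.
Equity weight = 2807/3501 = 0.8018.
Term loan weight = 694/3501 = 0.1982.
Debt contribution = 0.1982 × 3.16% × (1 − 26.1%) = 0.4629%.
Required equity contribution = 13.48% − 0.4629% = 13.0171%  ⇒  Re = 16.2354%.
CAPM: 16.2354% = 1.16% + β × 5.06%  ⇒  β = 2.9793.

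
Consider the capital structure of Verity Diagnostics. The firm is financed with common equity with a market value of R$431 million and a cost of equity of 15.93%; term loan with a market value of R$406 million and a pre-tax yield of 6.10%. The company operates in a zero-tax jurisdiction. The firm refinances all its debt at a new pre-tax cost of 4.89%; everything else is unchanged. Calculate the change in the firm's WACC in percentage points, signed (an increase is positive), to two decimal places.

-0.59 pp

Current WACC:
Total capital V = 431 + 406 = 837.
Equity: weight = 431/837 = 0.5149; cost = 15.93%.
Term loan: weight = 406/837 = 0.4851; after-tax cost = 6.1% × (1 − 0%) = 6.1000%.
WACC = 0.5149 × 15.9300% + 0.4851 × 6.1000% = 11.1618%.
After the change:
Total capital V = 431 + 406 = 837.
Equity: weight = 431/837 = 0.5149; cost = 15.93%.
Term loan: weight = 406/837 = 0.4851; after-tax cost = 4.89% × (1 − 0%) = 4.8900%.
WACC = 0.5149 × 15.9300% + 0.4851 × 4.8900% = 10.5749%.
Change in WACC = 10.5749% − 11.1618% = -0.5869 pp.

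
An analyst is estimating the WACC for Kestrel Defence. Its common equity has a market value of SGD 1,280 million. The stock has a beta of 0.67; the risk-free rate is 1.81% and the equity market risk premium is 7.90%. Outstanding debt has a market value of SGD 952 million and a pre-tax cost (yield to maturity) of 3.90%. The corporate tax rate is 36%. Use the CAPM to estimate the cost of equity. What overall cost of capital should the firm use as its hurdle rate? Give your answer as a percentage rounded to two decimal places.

Cost of equity via CAPM: Re = 1.81% + 0.67 × 7.9% = 7.1030%.
Total capital V = 1280 + 952 = 2232.
Equity: weight = 1280/2232 = 0.5735; cost = 7.103%.
Debt: weight = 952/2232 = 0.4265; after-tax cost = 3.9% × (1 − 36%) = 2.4960%.
WACC = 0.5735 × 7.1030% + 0.4265 × 2.4960% = 5.1380%.

5.14%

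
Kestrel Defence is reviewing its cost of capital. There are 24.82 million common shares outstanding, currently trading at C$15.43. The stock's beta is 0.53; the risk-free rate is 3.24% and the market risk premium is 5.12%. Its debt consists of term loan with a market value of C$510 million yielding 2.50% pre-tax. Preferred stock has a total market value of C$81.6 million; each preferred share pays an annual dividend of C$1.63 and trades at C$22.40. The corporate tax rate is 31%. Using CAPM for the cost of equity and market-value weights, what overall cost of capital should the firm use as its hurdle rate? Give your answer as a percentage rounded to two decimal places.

Cost of equity via CAPM: Re = 3.24% + 0.53 × 5.12% = 5.9536%.
Cost of preferred: Rp = 1.63 / 22.4 = 7.2768%.
Market value of equity E = 15.43 × 24.82m = 382.9726m.
Total capital V = 382.9726 + 81.6 + 510 = 974.5726.
Equity: weight = 382.9726/974.5726 = 0.3930; cost = 5.9536%.
Preferred: weight = 81.6/974.5726 = 0.0837; cost = 7.2768%.
Term loan: weight = 510/974.5726 = 0.5233; after-tax cost = 2.5% × (1 − 31%) = 1.7250%.
WACC = 0.3930 × 5.9536% + 0.0837 × 7.2768% + 0.5233 × 1.7250% = 3.8515%.

3.85%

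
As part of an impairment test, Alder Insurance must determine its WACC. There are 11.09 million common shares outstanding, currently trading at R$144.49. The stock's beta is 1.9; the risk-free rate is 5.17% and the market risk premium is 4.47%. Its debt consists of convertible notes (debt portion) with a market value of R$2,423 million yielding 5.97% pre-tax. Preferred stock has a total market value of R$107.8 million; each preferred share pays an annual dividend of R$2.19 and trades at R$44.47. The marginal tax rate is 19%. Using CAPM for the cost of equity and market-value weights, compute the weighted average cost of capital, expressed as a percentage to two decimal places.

Cost of equity via CAPM: Re = 5.17% + 1.9 × 4.47% = 13.6630%.
Cost of preferred: Rp = 2.19 / 44.47 = 4.9247%.
Market value of equity E = 144.49 × 11.09m = 1602.3941m.
Total capital V = 1602.3941 + 107.8 + 2423 = 4133.1941.
Equity: weight = 1602.3941/4133.1941 = 0.3877; cost = 13.663%.
Preferred: weight = 107.8/4133.1941 = 0.0261; cost = 4.9247%.
Convertible notes (debt portion): weight = 2423/4133.1941 = 0.5862; after-tax cost = 5.97% × (1 − 19%) = 4.8357%.
WACC = 0.3877 × 13.6630% + 0.0261 × 4.9247% + 0.5862 × 4.8357% = 8.2603%.

8.26%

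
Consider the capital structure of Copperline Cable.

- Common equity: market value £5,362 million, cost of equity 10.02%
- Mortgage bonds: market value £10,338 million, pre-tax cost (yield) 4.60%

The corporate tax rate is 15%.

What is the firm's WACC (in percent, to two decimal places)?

6.00%

Total capital V = 5362 + 10338 = 15700.
Equity: weight = 5362/15700 = 0.3415; cost = 10.02%.
Mortgage bonds: weight = 10338/15700 = 0.6585; after-tax cost = 4.6% × (1 − 15%) = 3.9100%.
WACC = 0.3415 × 10.0200% + 0.6585 × 3.9100% = 5.9967%.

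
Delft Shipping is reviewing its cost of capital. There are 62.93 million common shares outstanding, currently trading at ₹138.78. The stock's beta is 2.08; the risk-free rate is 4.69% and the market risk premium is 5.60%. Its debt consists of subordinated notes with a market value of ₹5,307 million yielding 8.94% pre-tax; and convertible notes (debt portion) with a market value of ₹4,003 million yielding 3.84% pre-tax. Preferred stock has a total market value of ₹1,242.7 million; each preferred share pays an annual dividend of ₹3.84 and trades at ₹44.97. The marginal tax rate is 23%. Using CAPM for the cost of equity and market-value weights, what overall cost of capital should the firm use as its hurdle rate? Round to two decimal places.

Cost of equity via CAPM: Re = 4.69% + 2.08 × 5.6% = 16.3380%.
Cost of preferred: Rp = 3.84 / 44.97 = 8.5390%.
Market value of equity E = 138.78 × 62.93m = 8733.4254m.
Total capital V = 8733.4254 + 1242.7 + 5307 + 4003 = 19286.1254.
Equity: weight = 8733.4254/19286.1254 = 0.4528; cost = 16.338%.
Preferred: weight = 1242.7/19286.1254 = 0.0644; cost = 8.539%.
Subordinated notes: weight = 5307/19286.1254 = 0.2752; after-tax cost = 8.94% × (1 − 23%) = 6.8838%.
Convertible notes (debt portion): weight = 4003/19286.1254 = 0.2076; after-tax cost = 3.84% × (1 − 23%) = 2.9568%.
WACC = 0.4528 × 16.3380% + 0.0644 × 8.5390% + 0.2752 × 6.8838% + 0.2076 × 2.9568% = 10.4566%.

10.46%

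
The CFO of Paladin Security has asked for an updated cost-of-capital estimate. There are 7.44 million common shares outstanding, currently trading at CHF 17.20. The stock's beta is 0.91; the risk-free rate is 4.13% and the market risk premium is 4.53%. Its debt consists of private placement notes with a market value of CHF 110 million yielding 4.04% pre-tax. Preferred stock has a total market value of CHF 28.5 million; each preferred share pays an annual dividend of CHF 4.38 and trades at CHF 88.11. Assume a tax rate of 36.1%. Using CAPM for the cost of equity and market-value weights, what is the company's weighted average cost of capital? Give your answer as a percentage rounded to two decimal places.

5.56%

Cost of equity via CAPM: Re = 4.13% + 0.91 × 4.53% = 8.2523%.
Cost of preferred: Rp = 4.38 / 88.11 = 4.9711%.
Market value of equity E = 17.2 × 7.44m = 127.968m.
Total capital V = 127.968 + 28.5 + 110 = 266.468.
Equity: weight = 127.968/266.468 = 0.4802; cost = 8.2523%.
Preferred: weight = 28.5/266.468 = 0.1070; cost = 4.9711%.
Private placement notes: weight = 110/266.468 = 0.4128; after-tax cost = 4.04% × (1 − 36.1%) = 2.5816%.
WACC = 0.4802 × 8.2523% + 0.1070 × 4.9711% + 0.4128 × 2.5816% = 5.5604%.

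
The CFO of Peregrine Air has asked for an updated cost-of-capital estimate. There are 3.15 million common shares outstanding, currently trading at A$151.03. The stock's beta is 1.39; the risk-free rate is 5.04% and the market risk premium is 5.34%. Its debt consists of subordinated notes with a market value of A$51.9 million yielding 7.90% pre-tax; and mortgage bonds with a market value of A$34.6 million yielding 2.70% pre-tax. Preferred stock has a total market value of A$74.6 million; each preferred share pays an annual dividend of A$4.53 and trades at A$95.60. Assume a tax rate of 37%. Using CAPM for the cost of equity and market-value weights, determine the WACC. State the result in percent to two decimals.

Cost of equity via CAPM: Re = 5.04% + 1.39 × 5.34% = 12.4626%.
Cost of preferred: Rp = 4.53 / 95.6 = 4.7385%.
Market value of equity E = 151.03 × 3.15m = 475.7445m.
Total capital V = 475.7445 + 74.6 + 51.9 + 34.6 = 636.8445.
Equity: weight = 475.7445/636.8445 = 0.7470; cost = 12.4626%.
Preferred: weight = 74.6/636.8445 = 0.1171; cost = 4.7385%.
Subordinated notes: weight = 51.9/636.8445 = 0.0815; after-tax cost = 7.9% × (1 − 37%) = 4.9770%.
Mortgage bonds: weight = 34.6/636.8445 = 0.0543; after-tax cost = 2.7% × (1 − 37%) = 1.7010%.
WACC = 0.7470 × 12.4626% + 0.1171 × 4.7385% + 0.0815 × 4.9770% + 0.0543 × 1.7010% = 10.3631%.

10.36%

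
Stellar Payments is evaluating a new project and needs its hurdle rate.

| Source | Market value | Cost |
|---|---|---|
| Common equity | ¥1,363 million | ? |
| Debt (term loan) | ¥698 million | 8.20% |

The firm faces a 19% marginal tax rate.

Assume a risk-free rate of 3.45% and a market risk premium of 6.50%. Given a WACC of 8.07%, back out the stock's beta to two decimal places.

0.82

Total capital V = 1363 + 698 = 2061.
Equity weight = 1363/2061 = 0.6613.
Term loan weight = 698/2061 = 0.3387.
Debt contribution = 0.3387 × 8.2% × (1 − 19%) = 2.2494%.
Required equity contribution = 8.07% − 2.2494% = 5.8206%  ⇒  Re = 8.8013%.
CAPM: 8.8013% = 3.45% + β × 6.5%  ⇒  β = 0.8233.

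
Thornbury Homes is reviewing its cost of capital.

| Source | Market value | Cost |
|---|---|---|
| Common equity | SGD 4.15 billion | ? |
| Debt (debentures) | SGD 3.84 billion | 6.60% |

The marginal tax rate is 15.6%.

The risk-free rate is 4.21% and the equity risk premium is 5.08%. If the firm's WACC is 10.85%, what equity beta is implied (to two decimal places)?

2.27

Total capital V = 4.15 + 3.84 = 7.99.
Equity weight = 4.15/7.99 = 0.5194.
Debentures weight = 3.84/7.99 = 0.4806.
Debt contribution = 0.4806 × 6.6% × (1 − 15.6%) = 2.6771%.
Required equity contribution = 10.85% − 2.6771% = 8.1729%  ⇒  Re = 15.7352%.
CAPM: 15.7352% = 4.21% + β × 5.08%  ⇒  β = 2.2687.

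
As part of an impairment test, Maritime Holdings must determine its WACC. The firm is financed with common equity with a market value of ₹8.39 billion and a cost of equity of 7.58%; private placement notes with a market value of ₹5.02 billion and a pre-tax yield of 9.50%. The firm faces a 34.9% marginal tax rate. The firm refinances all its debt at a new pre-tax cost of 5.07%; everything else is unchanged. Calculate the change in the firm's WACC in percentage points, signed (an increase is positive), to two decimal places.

-1.08 pp

Current WACC:
Total capital V = 8.39 + 5.02 = 13.41.
Equity: weight = 8.39/13.41 = 0.6257; cost = 7.58%.
Private placement notes: weight = 5.02/13.41 = 0.3743; after-tax cost = 9.5% × (1 − 34.9%) = 6.1845%.
WACC = 0.6257 × 7.5800% + 0.3743 × 6.1845% = 7.0576%.
After the change:
Total capital V = 8.39 + 5.02 = 13.41.
Equity: weight = 8.39/13.41 = 0.6257; cost = 7.58%.
Private placement notes: weight = 5.02/13.41 = 0.3743; after-tax cost = 5.07% × (1 − 34.9%) = 3.3006%.
WACC = 0.6257 × 7.5800% + 0.3743 × 3.3006% = 5.9780%.
Change in WACC = 5.9780% − 7.0576% = -1.0796 pp.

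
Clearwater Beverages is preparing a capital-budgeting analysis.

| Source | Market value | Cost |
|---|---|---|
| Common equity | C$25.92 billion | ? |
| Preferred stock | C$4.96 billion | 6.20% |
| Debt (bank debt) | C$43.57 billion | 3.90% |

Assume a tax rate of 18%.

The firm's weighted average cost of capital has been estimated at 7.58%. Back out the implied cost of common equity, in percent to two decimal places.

Total capital V = 25.92 + 4.96 + 43.57 = 74.45.
Equity weight = 25.92/74.45 = 0.3482.
Preferred weight = 4.96/74.45 = 0.0666.
Bank debt weight = 43.57/74.45 = 0.5852.
Debt contribution = 0.5852 × 3.9% × (1 − 18%) = 1.8715%.
Preferred contribution = 0.0666 × 6.2% = 0.4131%.
Required equity contribution = 7.58% − 2.2846% = 5.2954%.
Re = 5.2954% / 0.3482 = 15.2100%.

15.21%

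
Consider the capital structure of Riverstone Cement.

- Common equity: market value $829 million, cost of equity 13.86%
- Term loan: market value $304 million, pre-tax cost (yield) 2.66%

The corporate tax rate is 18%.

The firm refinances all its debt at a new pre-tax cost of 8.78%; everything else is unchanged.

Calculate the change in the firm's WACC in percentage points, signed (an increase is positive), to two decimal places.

Current WACC:
Total capital V = 829 + 304 = 1133.
Equity: weight = 829/1133 = 0.7317; cost = 13.86%.
Term loan: weight = 304/1133 = 0.2683; after-tax cost = 2.66% × (1 − 18%) = 2.1812%.
WACC = 0.7317 × 13.8600% + 0.2683 × 2.1812% = 10.7264%.
After the change:
Total capital V = 829 + 304 = 1133.
Equity: weight = 829/1133 = 0.7317; cost = 13.86%.
Term loan: weight = 304/1133 = 0.2683; after-tax cost = 8.78% × (1 − 18%) = 7.1996%.
WACC = 0.7317 × 13.8600% + 0.2683 × 7.1996% = 12.0729%.
Change in WACC = 12.0729% − 10.7264% = 1.3465 pp.

+1.35 pp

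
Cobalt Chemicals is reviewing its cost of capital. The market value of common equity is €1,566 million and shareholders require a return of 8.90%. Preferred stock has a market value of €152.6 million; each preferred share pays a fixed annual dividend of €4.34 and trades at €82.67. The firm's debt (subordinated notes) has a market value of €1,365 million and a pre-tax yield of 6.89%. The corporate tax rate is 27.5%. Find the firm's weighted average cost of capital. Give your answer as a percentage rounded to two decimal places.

6.99%

Cost of preferred: Rp = 4.34 / 82.67 = 5.2498%.
Total capital V = 1566 + 152.6 + 1365 = 3083.6.
Equity: weight = 1566/3083.6 = 0.5078; cost = 8.9%.
Preferred: weight = 152.6/3083.6 = 0.0495; cost = 5.2498%.
Subordinated notes: weight = 1365/3083.6 = 0.4427; after-tax cost = 6.89% × (1 − 27.5%) = 4.9952%.
WACC = 0.5078 × 8.9000% + 0.0495 × 5.2498% + 0.4427 × 4.9952% = 6.9909%.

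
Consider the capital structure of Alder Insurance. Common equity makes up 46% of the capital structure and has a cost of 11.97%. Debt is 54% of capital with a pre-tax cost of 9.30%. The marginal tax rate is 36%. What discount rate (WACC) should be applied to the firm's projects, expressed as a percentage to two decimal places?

8.72%

After-tax cost of debt = 9.3% × (1 − 36%) = 5.9520%.
WACC = 0.460 × 11.9700% + 0.540 × 5.9520% = 8.7203%.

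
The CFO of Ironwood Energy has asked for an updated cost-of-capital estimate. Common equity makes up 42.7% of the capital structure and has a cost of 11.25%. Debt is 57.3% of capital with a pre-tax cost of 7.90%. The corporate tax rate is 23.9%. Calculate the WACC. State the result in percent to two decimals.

8.25%

After-tax cost of debt = 7.9% × (1 − 23.9%) = 6.0119%.
WACC = 0.427 × 11.2500% + 0.573 × 6.0119% = 8.2486%.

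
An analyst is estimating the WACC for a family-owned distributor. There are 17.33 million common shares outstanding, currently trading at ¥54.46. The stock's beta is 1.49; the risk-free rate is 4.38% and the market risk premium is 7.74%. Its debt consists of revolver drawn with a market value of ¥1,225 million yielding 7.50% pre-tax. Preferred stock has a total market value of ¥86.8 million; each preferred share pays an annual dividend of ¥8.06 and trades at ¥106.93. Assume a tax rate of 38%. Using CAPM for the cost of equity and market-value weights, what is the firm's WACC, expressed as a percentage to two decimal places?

9.47%

Cost of equity via CAPM: Re = 4.38% + 1.49 × 7.74% = 15.9126%.
Cost of preferred: Rp = 8.06 / 106.93 = 7.5376%.
Market value of equity E = 54.46 × 17.33m = 943.7918m.
Total capital V = 943.7918 + 86.8 + 1225 = 2255.5918.
Equity: weight = 943.7918/2255.5918 = 0.4184; cost = 15.9126%.
Preferred: weight = 86.8/2255.5918 = 0.0385; cost = 7.5376%.
Revolver drawn: weight = 1225/2255.5918 = 0.5431; after-tax cost = 7.5% × (1 − 38%) = 4.6500%.
WACC = 0.4184 × 15.9126% + 0.0385 × 7.5376% + 0.5431 × 4.6500% = 9.4737%.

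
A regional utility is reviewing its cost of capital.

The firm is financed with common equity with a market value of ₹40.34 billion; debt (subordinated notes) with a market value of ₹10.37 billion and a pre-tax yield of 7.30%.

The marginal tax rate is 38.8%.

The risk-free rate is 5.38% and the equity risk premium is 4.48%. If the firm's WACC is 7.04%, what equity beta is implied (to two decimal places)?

Total capital V = 40.34 + 10.37 = 50.71.
Equity weight = 40.34/50.71 = 0.7955.
Subordinated notes weight = 10.37/50.71 = 0.2045.
Debt contribution = 0.2045 × 7.3% × (1 − 38.8%) = 0.9136%.
Required equity contribution = 7.04% − 0.9136% = 6.1264%  ⇒  Re = 7.7013%.
CAPM: 7.7013% = 5.38% + β × 4.48%  ⇒  β = 0.5181.

0.52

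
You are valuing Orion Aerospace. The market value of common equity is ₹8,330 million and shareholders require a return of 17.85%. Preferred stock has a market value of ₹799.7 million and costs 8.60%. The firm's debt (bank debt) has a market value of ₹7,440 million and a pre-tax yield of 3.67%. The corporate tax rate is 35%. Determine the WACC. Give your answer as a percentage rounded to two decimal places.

10.46%

Total capital V = 8330 + 799.7 + 7440 = 16569.7.
Equity: weight = 8330/16569.7 = 0.5027; cost = 17.85%.
Preferred: weight = 799.7/16569.7 = 0.0483; cost = 8.6%.
Bank debt: weight = 7440/16569.7 = 0.4490; after-tax cost = 3.67% × (1 − 35%) = 2.3855%.
WACC = 0.5027 × 17.8500% + 0.0483 × 8.6000% + 0.4490 × 2.3855% = 10.4598%.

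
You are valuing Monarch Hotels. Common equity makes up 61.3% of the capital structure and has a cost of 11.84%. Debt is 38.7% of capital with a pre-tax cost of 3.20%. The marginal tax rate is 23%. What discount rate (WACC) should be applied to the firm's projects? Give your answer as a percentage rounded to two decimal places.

After-tax cost of debt = 3.2% × (1 − 23%) = 2.4640%.
WACC = 0.613 × 11.8400% + 0.387 × 2.4640% = 8.2115%.

8.21%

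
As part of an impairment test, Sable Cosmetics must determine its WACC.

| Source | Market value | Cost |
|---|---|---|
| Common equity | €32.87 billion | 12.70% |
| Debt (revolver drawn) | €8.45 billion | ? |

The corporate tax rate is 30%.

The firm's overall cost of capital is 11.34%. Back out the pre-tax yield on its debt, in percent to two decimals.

8.64%

Total capital V = 32.87 + 8.45 = 41.32.
Equity weight = 32.87/41.32 = 0.7955.
Revolver drawn weight = 8.45/41.32 = 0.2045.
Equity contribution = 0.7955 × 12.7% = 10.1028%.
Remaining for debt = 11.34% − 10.1028% = 1.2372%.
Rd × (1 − 30%) × 0.2045 = 1.2372%  ⇒  Rd = 8.6424%.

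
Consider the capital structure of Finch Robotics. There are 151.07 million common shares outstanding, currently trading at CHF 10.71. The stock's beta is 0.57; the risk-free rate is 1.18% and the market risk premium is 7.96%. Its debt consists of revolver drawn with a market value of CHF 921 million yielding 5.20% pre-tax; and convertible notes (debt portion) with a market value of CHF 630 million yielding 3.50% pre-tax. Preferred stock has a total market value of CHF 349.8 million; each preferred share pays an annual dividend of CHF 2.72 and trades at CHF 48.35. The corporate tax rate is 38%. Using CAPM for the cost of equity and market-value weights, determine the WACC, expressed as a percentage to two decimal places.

Cost of equity via CAPM: Re = 1.18% + 0.57 × 7.96% = 5.7172%.
Cost of preferred: Rp = 2.72 / 48.35 = 5.6256%.
Market value of equity E = 10.71 × 151.07m = 1617.9597m.
Total capital V = 1617.9597 + 349.8 + 921 + 630 = 3518.7597.
Equity: weight = 1617.9597/3518.7597 = 0.4598; cost = 5.7172%.
Preferred: weight = 349.8/3518.7597 = 0.0994; cost = 5.6256%.
Revolver drawn: weight = 921/3518.7597 = 0.2617; after-tax cost = 5.2% × (1 − 38%) = 3.2240%.
Convertible notes (debt portion): weight = 630/3518.7597 = 0.1790; after-tax cost = 3.5% × (1 − 38%) = 2.1700%.
WACC = 0.4598 × 5.7172% + 0.0994 × 5.6256% + 0.2617 × 3.2240% + 0.1790 × 2.1700% = 4.4204%.

4.42%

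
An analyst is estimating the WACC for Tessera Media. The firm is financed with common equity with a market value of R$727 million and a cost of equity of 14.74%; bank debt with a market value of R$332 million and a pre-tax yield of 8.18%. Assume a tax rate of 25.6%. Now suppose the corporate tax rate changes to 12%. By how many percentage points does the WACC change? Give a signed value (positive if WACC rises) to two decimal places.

+0.35 pp

Current WACC:
Total capital V = 727 + 332 = 1059.
Equity: weight = 727/1059 = 0.6865; cost = 14.74%.
Bank debt: weight = 332/1059 = 0.3135; after-tax cost = 8.18% × (1 − 25.6%) = 6.0859%.
WACC = 0.6865 × 14.7400% + 0.3135 × 6.0859% = 12.0269%.
After the change:
Total capital V = 727 + 332 = 1059.
Equity: weight = 727/1059 = 0.6865; cost = 14.74%.
Bank debt: weight = 332/1059 = 0.3135; after-tax cost = 8.18% × (1 − 12%) = 7.1984%.
WACC = 0.6865 × 14.7400% + 0.3135 × 7.1984% = 12.3757%.
Change in WACC = 12.3757% − 12.0269% = 0.3488 pp.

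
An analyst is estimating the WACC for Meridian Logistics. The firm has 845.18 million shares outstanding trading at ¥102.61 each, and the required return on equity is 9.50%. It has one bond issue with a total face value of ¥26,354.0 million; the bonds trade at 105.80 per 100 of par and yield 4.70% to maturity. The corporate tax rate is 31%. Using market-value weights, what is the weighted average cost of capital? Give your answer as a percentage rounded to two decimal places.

7.98%

Market value of equity E = 102.61 × 845.18m = 86723.9198m. Market value of debt D = 26354m × 105.8/100 = 27882.532m.
Total capital V = 86723.9198 + 27882.532 = 114606.4518.
Equity: weight = 86723.9198/114606.4518 = 0.7567; cost = 9.5%.
Bonds outstanding: weight = 27882.532/114606.4518 = 0.2433; after-tax cost = 4.7% × (1 − 31%) = 3.2430%.
WACC = 0.7567 × 9.5000% + 0.2433 × 3.2430% = 7.9777%.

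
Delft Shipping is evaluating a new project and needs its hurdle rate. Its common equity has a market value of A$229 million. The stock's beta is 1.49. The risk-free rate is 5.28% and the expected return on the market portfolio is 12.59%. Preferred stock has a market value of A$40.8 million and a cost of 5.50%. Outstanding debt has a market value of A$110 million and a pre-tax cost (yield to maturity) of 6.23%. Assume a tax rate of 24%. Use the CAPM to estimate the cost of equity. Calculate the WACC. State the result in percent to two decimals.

11.71%

Market risk premium = 12.59% − 5.28% = 7.31%.
Cost of equity via CAPM: Re = 5.28% + 1.49 × 7.31% = 16.1719%.
Total capital V = 229 + 40.8 + 110 = 379.8.
Equity: weight = 229/379.8 = 0.6029; cost = 16.1719%.
Preferred: weight = 40.8/379.8 = 0.1074; cost = 5.5%.
Debt: weight = 110/379.8 = 0.2896; after-tax cost = 6.23% × (1 − 24%) = 4.7348%.
WACC = 0.6029 × 16.1719% + 0.1074 × 5.5000% + 0.2896 × 4.7348% = 11.7130%.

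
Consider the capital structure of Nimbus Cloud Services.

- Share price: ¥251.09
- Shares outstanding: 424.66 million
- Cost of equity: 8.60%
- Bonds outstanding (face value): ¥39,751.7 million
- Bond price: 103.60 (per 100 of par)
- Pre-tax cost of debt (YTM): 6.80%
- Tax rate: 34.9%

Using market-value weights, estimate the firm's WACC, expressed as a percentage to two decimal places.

Market value of equity E = 251.09 × 424.66m = 106627.8794m. Market value of debt D = 39751.7m × 103.6/100 = 41182.7612m.
Total capital V = 106627.8794 + 41182.7612 = 147810.6406.
Equity: weight = 106627.8794/147810.6406 = 0.7214; cost = 8.6%.
Bonds outstanding: weight = 41182.7612/147810.6406 = 0.2786; after-tax cost = 6.8% × (1 − 34.9%) = 4.4268%.
WACC = 0.7214 × 8.6000% + 0.2786 × 4.4268% = 7.4373%.

7.44%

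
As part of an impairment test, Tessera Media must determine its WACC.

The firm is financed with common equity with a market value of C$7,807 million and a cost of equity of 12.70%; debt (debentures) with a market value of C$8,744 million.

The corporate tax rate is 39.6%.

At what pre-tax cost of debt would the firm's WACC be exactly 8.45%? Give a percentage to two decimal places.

Total capital V = 7807 + 8744 = 16551.
Equity weight = 7807/16551 = 0.4717.
Debentures weight = 8744/16551 = 0.5283.
Equity contribution = 0.4717 × 12.7% = 5.9905%.
Remaining for debt = 8.45% − 5.9905% = 2.4595%.
Rd × (1 − 39.6%) × 0.5283 = 2.4595%  ⇒  Rd = 7.7077%.

7.71%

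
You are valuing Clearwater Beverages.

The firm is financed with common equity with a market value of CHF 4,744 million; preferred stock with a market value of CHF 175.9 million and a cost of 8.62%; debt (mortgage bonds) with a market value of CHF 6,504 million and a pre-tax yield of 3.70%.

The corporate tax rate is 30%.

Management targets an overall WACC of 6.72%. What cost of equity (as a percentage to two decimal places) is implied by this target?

Total capital V = 4744 + 175.9 + 6504 = 11423.9.
Equity weight = 4744/11423.9 = 0.4153.
Preferred weight = 175.9/11423.9 = 0.0154.
Mortgage bonds weight = 6504/11423.9 = 0.5693.
Debt contribution = 0.5693 × 3.7% × (1 − 30%) = 1.4746%.
Preferred contribution = 0.0154 × 8.62% = 0.1327%.
Required equity contribution = 6.72% − 1.6073% = 5.1127%.
Re = 5.1127% / 0.4153 = 12.3118%.

12.31%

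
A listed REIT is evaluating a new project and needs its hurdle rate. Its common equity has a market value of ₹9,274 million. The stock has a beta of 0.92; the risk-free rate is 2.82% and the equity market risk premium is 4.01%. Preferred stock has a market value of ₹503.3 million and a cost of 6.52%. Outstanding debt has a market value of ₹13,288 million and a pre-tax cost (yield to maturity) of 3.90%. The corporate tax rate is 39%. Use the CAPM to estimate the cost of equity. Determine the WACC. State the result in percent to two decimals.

Cost of equity via CAPM: Re = 2.82% + 0.92 × 4.01% = 6.5092%.
Total capital V = 9274 + 503.3 + 13288 = 23065.3.
Equity: weight = 9274/23065.3 = 0.4021; cost = 6.5092%.
Preferred: weight = 503.3/23065.3 = 0.0218; cost = 6.52%.
Debt: weight = 13288/23065.3 = 0.5761; after-tax cost = 3.9% × (1 − 39%) = 2.3790%.
WACC = 0.4021 × 6.5092% + 0.0218 × 6.5200% + 0.5761 × 2.3790% = 4.1300%.

4.13%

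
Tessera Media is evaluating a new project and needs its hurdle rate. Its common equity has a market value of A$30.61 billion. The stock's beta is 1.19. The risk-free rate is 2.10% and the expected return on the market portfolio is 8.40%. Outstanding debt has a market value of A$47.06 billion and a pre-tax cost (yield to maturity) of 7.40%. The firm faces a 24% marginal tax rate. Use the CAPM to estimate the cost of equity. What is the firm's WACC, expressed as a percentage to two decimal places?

Market risk premium = 8.4% − 2.1% = 6.3%.
Cost of equity via CAPM: Re = 2.1% + 1.19 × 6.3% = 9.5970%.
Total capital V = 30.61 + 47.06 = 77.67.
Equity: weight = 30.61/77.67 = 0.3941; cost = 9.597%.
Debt: weight = 47.06/77.67 = 0.6059; after-tax cost = 7.4% × (1 − 24%) = 5.6240%.
WACC = 0.3941 × 9.5970% + 0.6059 × 5.6240% = 7.1898%.

7.19%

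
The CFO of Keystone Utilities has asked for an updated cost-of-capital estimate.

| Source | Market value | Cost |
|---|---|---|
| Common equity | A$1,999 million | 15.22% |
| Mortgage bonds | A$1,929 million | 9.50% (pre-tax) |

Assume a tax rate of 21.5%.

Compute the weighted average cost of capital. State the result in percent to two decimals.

11.41%

Total capital V = 1999 + 1929 = 3928.
Equity: weight = 1999/3928 = 0.5089; cost = 15.22%.
Mortgage bonds: weight = 1929/3928 = 0.4911; after-tax cost = 9.5% × (1 − 21.5%) = 7.4575%.
WACC = 0.5089 × 15.2200% + 0.4911 × 7.4575% = 11.4079%.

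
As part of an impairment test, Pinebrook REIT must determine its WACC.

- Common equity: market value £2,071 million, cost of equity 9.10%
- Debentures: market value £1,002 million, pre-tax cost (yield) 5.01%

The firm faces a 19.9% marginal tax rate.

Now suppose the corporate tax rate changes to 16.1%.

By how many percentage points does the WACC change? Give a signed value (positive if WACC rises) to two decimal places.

+0.06 pp

Current WACC:
Total capital V = 2071 + 1002 = 3073.
Equity: weight = 2071/3073 = 0.6739; cost = 9.1%.
Debentures: weight = 1002/3073 = 0.3261; after-tax cost = 5.01% × (1 − 19.9%) = 4.0130%.
WACC = 0.6739 × 9.1000% + 0.3261 × 4.0130% = 7.4413%.
After the change:
Total capital V = 2071 + 1002 = 3073.
Equity: weight = 2071/3073 = 0.6739; cost = 9.1%.
Debentures: weight = 1002/3073 = 0.3261; after-tax cost = 5.01% × (1 − 16.1%) = 4.2034%.
WACC = 0.6739 × 9.1000% + 0.3261 × 4.2034% = 7.5034%.
Change in WACC = 7.5034% − 7.4413% = 0.0621 pp.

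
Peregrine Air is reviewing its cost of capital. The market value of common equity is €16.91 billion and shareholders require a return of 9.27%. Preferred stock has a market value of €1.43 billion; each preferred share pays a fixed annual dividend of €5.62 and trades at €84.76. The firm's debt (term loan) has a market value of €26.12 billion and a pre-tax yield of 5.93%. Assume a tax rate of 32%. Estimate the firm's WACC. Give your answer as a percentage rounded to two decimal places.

6.11%

Cost of preferred: Rp = 5.62 / 84.76 = 6.6305%.
Total capital V = 16.91 + 1.43 + 26.12 = 44.46.
Equity: weight = 16.91/44.46 = 0.3803; cost = 9.27%.
Preferred: weight = 1.43/44.46 = 0.0322; cost = 6.6305%.
Term loan: weight = 26.12/44.46 = 0.5875; after-tax cost = 5.93% × (1 − 32%) = 4.0324%.
WACC = 0.3803 × 9.2700% + 0.0322 × 6.6305% + 0.5875 × 4.0324% = 6.1080%.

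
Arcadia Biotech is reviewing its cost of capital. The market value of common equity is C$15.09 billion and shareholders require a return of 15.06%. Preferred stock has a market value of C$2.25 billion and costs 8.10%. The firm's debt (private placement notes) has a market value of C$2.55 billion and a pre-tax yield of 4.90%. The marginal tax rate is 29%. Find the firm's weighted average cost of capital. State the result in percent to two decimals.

12.79%

Total capital V = 15.09 + 2.25 + 2.55 = 19.89.
Equity: weight = 15.09/19.89 = 0.7587; cost = 15.06%.
Preferred: weight = 2.25/19.89 = 0.1131; cost = 8.1%.
Private placement notes: weight = 2.55/19.89 = 0.1282; after-tax cost = 4.9% × (1 − 29%) = 3.4790%.
WACC = 0.7587 × 15.0600% + 0.1131 × 8.1000% + 0.1282 × 3.4790% = 12.7879%.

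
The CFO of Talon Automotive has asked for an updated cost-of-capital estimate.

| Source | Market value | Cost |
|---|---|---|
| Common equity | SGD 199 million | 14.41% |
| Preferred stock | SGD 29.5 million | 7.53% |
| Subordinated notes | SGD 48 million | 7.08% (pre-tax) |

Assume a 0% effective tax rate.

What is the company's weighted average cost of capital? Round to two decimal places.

Total capital V = 199 + 29.5 + 48 = 276.5.
Equity: weight = 199/276.5 = 0.7197; cost = 14.41%.
Preferred: weight = 29.5/276.5 = 0.1067; cost = 7.53%.
Subordinated notes: weight = 48/276.5 = 0.1736; after-tax cost = 7.08% × (1 − 0%) = 7.0800%.
WACC = 0.7197 × 14.4100% + 0.1067 × 7.5300% + 0.1736 × 7.0800% = 12.4035%.

12.40%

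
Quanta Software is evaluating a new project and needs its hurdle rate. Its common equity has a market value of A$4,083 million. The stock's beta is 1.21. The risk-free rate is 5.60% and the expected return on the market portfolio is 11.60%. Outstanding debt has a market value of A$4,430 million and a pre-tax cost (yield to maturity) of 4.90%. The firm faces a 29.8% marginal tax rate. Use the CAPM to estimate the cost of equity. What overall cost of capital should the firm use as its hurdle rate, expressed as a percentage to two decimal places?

Market risk premium = 11.6% − 5.6% = 6.0%.
Cost of equity via CAPM: Re = 5.6% + 1.21 × 6.0% = 12.8600%.
Total capital V = 4083 + 4430 = 8513.
Equity: weight = 4083/8513 = 0.4796; cost = 12.86%.
Debt: weight = 4430/8513 = 0.5204; after-tax cost = 4.9% × (1 − 29.8%) = 3.4398%.
WACC = 0.4796 × 12.8600% + 0.5204 × 3.4398% = 7.9579%.

7.96%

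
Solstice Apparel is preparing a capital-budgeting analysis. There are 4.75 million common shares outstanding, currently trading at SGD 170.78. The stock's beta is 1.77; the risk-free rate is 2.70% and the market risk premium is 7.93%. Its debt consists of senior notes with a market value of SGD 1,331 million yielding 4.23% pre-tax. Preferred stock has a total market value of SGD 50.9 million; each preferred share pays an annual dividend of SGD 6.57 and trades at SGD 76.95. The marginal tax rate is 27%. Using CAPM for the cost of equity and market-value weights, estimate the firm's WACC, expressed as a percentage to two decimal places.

8.26%

Cost of equity via CAPM: Re = 2.7% + 1.77 × 7.93% = 16.7361%.
Cost of preferred: Rp = 6.57 / 76.95 = 8.5380%.
Market value of equity E = 170.78 × 4.75m = 811.205m.
Total capital V = 811.205 + 50.9 + 1331 = 2193.105.
Equity: weight = 811.205/2193.105 = 0.3699; cost = 16.7361%.
Preferred: weight = 50.9/2193.105 = 0.0232; cost = 8.538%.
Senior notes: weight = 1331/2193.105 = 0.6069; after-tax cost = 4.23% × (1 − 27%) = 3.0879%.
WACC = 0.3699 × 16.7361% + 0.0232 × 8.5380% + 0.6069 × 3.0879% = 8.2627%.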